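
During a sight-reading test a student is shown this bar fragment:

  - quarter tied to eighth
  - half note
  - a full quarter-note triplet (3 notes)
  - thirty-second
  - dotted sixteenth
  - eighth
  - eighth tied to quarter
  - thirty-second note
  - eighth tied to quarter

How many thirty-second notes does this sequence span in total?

Express everything in thirty-second notes: quarter tied to eighth (quarter + eighth) = 12; half note = 16; a full quarter-note triplet (3 notes) (three triplet quarters span one half) = 16; thirty-second = 1; dotted sixteenth = 3; eighth = 4; eighth tied to quarter (eighth + quarter) = 12; thirty-second note = 1; eighth tied to quarter (eighth + quarter) = 12.
Total: 12 + 16 + 16 + 1 + 3 + 4 + 12 + 1 + 12 = 77 thirty-second notes.

77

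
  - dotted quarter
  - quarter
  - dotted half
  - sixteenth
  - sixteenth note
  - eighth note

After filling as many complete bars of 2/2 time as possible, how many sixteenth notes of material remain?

10

One bar of 2/2 = 16 sixteenth notes.
Working in sixteenth notes: dotted quarter = 6; quarter = 4; dotted half = 12; sixteenth = 1; sixteenth note = 1; eighth note = 2.
Total: 6 + 4 + 12 + 1 + 1 + 2 = 26.
26 ÷ 16 = 1 complete bar with 10 sixteenth notes remaining.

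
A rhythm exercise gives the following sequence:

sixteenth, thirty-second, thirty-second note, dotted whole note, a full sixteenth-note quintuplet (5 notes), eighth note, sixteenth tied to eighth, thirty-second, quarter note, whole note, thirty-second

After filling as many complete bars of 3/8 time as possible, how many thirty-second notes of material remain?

One bar of 3/8 = 12 thirty-second notes.
Convert each value to thirty-second notes: sixteenth = 2; thirty-second = 1; thirty-second note = 1; dotted whole note = 48; a full sixteenth-note quintuplet (5 notes) (five quintuplet sixteenths span one quarter) = 8; eighth note = 4; sixteenth tied to eighth (sixteenth + eighth) = 6; thirty-second = 1; quarter note = 8; whole note = 32; thirty-second = 1.
Sum: 2 + 1 + 1 + 48 + 8 + 4 + 6 + 1 + 8 + 32 + 1 = 112.
112 ÷ 12 = 9 complete bars with 4 thirty-second notes remaining.

4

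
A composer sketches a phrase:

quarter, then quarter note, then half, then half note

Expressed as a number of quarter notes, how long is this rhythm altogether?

6

Express everything in quarter notes: quarter = 1; quarter note = 1; half = 2; half note = 2.
Total: 1 + 1 + 2 + 2 = 6 quarter notes.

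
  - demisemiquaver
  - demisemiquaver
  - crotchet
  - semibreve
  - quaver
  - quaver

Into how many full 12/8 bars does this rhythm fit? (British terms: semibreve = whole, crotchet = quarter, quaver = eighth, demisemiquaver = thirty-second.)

1

One bar of 12/8 = 48 thirty-second notes.
Each duration in thirty-second notes: demisemiquaver = 1; demisemiquaver = 1; crotchet = 8; semibreve = 32; quaver = 4; quaver = 4.
Adding: 1 + 1 + 8 + 32 + 4 + 4 = 50.
50 ÷ 48 = 1 complete bar with 2 left over.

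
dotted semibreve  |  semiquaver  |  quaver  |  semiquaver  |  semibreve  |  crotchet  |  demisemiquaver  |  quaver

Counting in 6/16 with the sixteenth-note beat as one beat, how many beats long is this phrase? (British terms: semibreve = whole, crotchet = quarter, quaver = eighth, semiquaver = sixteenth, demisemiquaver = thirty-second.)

One sixteenth-note beat = 2 thirty-second notes.
In thirty-second notes: dotted semibreve = 48; semiquaver = 2; quaver = 4; semiquaver = 2; semibreve = 32; crotchet = 8; demisemiquaver = 1; quaver = 4.
Total: 48 + 2 + 4 + 2 + 32 + 8 + 1 + 4 = 101.
101 ÷ 2 = 50.5 beats.

50.5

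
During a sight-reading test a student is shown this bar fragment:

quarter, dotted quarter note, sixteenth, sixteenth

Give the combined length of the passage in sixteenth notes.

12

Express everything in sixteenth notes: quarter = 4; dotted quarter note = 6; sixteenth = 1; sixteenth = 1.
Total: 4 + 6 + 1 + 1 = 12 sixteenth notes.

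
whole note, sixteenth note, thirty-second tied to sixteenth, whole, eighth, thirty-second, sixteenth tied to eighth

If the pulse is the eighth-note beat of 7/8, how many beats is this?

One eighth-note beat = 4 thirty-second notes.
Express everything in thirty-second notes: whole note = 32; sixteenth note = 2; thirty-second tied to sixteenth (thirty-second + sixteenth) = 3; whole = 32; eighth = 4; thirty-second = 1; sixteenth tied to eighth (sixteenth + eighth) = 6.
Adding: 32 + 2 + 3 + 32 + 4 + 1 + 6 = 80.
80 ÷ 4 = 20 beats.

20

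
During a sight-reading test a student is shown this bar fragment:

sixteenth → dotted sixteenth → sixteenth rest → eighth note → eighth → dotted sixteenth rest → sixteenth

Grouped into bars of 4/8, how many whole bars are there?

One bar of 4/8 = 16 thirty-second notes.
Each duration in thirty-second notes: sixteenth = 2; dotted sixteenth = 3; sixteenth rest = 2; eighth note = 4; eighth = 4; dotted sixteenth rest = 3; sixteenth = 2.
Total: 2 + 3 + 2 + 4 + 4 + 3 + 2 = 20.
20 ÷ 16 = 1 complete bar with 4 left over.

1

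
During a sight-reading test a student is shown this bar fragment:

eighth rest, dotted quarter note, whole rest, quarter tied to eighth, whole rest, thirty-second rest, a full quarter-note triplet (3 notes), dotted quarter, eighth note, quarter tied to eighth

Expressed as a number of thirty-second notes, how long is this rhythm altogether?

Each duration in thirty-second notes: eighth rest = 4; dotted quarter note = 12; whole rest = 32; quarter tied to eighth (quarter + eighth) = 12; whole rest = 32; thirty-second rest = 1; a full quarter-note triplet (3 notes) (three triplet quarters span one half) = 16; dotted quarter = 12; eighth note = 4; quarter tied to eighth (quarter + eighth) = 12.
Sum: 4 + 12 + 32 + 12 + 32 + 1 + 16 + 12 + 4 + 12 = 137 thirty-second notes.

137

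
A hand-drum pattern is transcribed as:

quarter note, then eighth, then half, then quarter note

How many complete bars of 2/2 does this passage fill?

One bar of 2/2 = 8 eighth notes.
Working in eighth notes: quarter note = 2; eighth = 1; half = 4; quarter note = 2.
Altogether 2 + 1 + 4 + 2 = 9.
9 ÷ 8 = 1 complete bar with 1 left over.

1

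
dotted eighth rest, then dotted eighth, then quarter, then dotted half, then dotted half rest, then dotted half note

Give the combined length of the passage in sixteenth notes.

46

In sixteenth notes: dotted eighth rest = 3; dotted eighth = 3; quarter = 4; dotted half = 12; dotted half rest = 12; dotted half note = 12.
Adding: 3 + 3 + 4 + 12 + 12 + 12 = 46 sixteenth notes.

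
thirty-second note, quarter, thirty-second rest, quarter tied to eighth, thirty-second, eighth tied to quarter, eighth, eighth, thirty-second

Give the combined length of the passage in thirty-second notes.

44

Express everything in thirty-second notes: thirty-second note = 1; quarter = 8; thirty-second rest = 1; quarter tied to eighth (quarter + eighth) = 12; thirty-second = 1; eighth tied to quarter (eighth + quarter) = 12; eighth = 4; eighth = 4; thirty-second = 1.
Total: 1 + 8 + 1 + 12 + 1 + 12 + 4 + 4 + 1 = 44 thirty-second notes.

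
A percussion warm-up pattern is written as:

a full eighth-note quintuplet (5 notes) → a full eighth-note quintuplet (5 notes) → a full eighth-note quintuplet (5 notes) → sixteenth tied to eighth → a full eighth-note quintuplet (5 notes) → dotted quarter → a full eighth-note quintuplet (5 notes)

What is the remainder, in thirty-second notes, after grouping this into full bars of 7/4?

One bar of 7/4 = 28 sixteenth notes.
Each duration in sixteenth notes: a full eighth-note quintuplet (5 notes) (five quintuplet eighths span one half) = 8; a full eighth-note quintuplet (5 notes) (five quintuplet eighths span one half) = 8; a full eighth-note quintuplet (5 notes) (five quintuplet eighths span one half) = 8; sixteenth tied to eighth (sixteenth + eighth) = 3; a full eighth-note quintuplet (5 notes) (five quintuplet eighths span one half) = 8; dotted quarter = 6; a full eighth-note quintuplet (5 notes) (five quintuplet eighths span one half) = 8.
Altogether 8 + 8 + 8 + 3 + 8 + 6 + 8 = 49.
49 ÷ 28 = 1 complete bar with 21 sixteenth notes remaining = 42 thirty-second notes.

42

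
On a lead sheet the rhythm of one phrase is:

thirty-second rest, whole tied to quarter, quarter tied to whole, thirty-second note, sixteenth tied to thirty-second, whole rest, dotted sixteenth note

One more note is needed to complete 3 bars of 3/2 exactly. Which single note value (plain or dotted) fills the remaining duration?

dotted half note

3 bars of 3/2 = 144 thirty-second notes.
In thirty-second notes: thirty-second rest = 1; whole tied to quarter (whole + quarter) = 40; quarter tied to whole (quarter + whole) = 40; thirty-second note = 1; sixteenth tied to thirty-second (sixteenth + thirty-second) = 3; whole rest = 32; dotted sixteenth note = 3.
Sum: 1 + 40 + 40 + 1 + 3 + 32 + 3 = 120.
Remaining: 144 − 120 = 24 thirty-second notes, which is a dotted half note.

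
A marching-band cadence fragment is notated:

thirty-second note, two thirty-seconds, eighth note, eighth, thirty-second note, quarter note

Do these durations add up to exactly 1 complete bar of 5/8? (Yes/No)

One bar of 5/8 = 20 thirty-second notes.
Working in thirty-second notes: thirty-second note = 1; thirty-second = 1; thirty-second = 1; eighth note = 4; eighth = 4; thirty-second note = 1; quarter note = 8.
Total: 1 + 1 + 1 + 4 + 4 + 1 + 8 = 20.
20 equals 20, so the answer is Yes.

Yes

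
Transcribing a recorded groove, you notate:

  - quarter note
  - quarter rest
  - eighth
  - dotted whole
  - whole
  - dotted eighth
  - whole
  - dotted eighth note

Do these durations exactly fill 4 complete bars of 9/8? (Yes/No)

One bar of 9/8 = 18 sixteenth notes, so 4 bars = 72.
Express everything in sixteenth notes: quarter note = 4; quarter rest = 4; eighth = 2; dotted whole = 24; whole = 16; dotted eighth = 3; whole = 16; dotted eighth note = 3.
Sum: 4 + 4 + 2 + 24 + 16 + 3 + 16 + 3 = 72.
72 equals 72, so the answer is Yes.

Yes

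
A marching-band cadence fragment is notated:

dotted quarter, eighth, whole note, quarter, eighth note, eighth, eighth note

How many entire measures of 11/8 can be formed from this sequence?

One bar of 11/8 = 11 eighth notes.
Each duration in eighth notes: dotted quarter = 3; eighth = 1; whole note = 8; quarter = 2; eighth note = 1; eighth = 1; eighth note = 1.
Sum: 3 + 1 + 8 + 2 + 1 + 1 + 1 = 17.
17 ÷ 11 = 1 complete bar with 6 left over.

1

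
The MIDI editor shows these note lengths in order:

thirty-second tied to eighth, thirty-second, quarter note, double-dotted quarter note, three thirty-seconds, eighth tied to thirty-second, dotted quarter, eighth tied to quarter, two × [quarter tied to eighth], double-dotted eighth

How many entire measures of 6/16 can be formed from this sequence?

7

One bar of 6/16 = 12 thirty-second notes.
Express everything in thirty-second notes: thirty-second tied to eighth (thirty-second + eighth) = 5; thirty-second = 1; quarter note = 8; double-dotted quarter note = 14; thirty-second = 1; thirty-second = 1; thirty-second = 1; eighth tied to thirty-second (eighth + thirty-second) = 5; dotted quarter = 12; eighth tied to quarter (eighth + quarter) = 12; quarter tied to eighth (quarter + eighth) = 12; quarter tied to eighth (quarter + eighth) = 12; double-dotted eighth = 7.
Adding: 5 + 1 + 8 + 14 + 1 + 1 + 1 + 5 + 12 + 12 + 12 + 12 + 7 = 91.
91 ÷ 12 = 7 complete bars with 7 left over.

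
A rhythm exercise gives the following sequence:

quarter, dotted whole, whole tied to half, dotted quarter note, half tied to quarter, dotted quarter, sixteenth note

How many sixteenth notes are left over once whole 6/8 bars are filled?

5

One bar of 6/8 = 12 sixteenth notes.
In sixteenth notes: quarter = 4; dotted whole = 24; whole tied to half (whole + half) = 24; dotted quarter note = 6; half tied to quarter (half + quarter) = 12; dotted quarter = 6; sixteenth note = 1.
Total: 4 + 24 + 24 + 6 + 12 + 6 + 1 = 77.
77 ÷ 12 = 6 complete bars with 5 sixteenth notes remaining.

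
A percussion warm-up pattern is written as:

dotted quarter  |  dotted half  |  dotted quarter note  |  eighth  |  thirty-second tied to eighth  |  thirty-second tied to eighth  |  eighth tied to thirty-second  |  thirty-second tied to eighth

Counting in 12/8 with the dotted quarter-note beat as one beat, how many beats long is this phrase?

One dotted quarter-note beat = 12 thirty-second notes.
Express everything in thirty-second notes: dotted quarter = 12; dotted half = 24; dotted quarter note = 12; eighth = 4; thirty-second tied to eighth (thirty-second + eighth) = 5; thirty-second tied to eighth (thirty-second + eighth) = 5; eighth tied to thirty-second (eighth + thirty-second) = 5; thirty-second tied to eighth (thirty-second + eighth) = 5.
Sum: 12 + 24 + 12 + 4 + 5 + 5 + 5 + 5 = 72.
72 ÷ 12 = 6 beats.

6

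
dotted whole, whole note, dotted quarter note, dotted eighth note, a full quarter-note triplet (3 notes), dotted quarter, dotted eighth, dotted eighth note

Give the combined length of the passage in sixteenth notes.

69

Working in sixteenth notes: dotted whole = 24; whole note = 16; dotted quarter note = 6; dotted eighth note = 3; a full quarter-note triplet (3 notes) (three triplet quarters span one half) = 8; dotted quarter = 6; dotted eighth = 3; dotted eighth note = 3.
Sum: 24 + 16 + 6 + 3 + 8 + 6 + 3 + 3 = 69 sixteenth notes.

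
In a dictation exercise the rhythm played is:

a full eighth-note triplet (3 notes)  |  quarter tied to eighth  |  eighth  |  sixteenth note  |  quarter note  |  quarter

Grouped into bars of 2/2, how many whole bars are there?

One bar of 2/2 = 16 sixteenth notes.
Each duration in sixteenth notes: a full eighth-note triplet (3 notes) (three triplet eighths span one quarter) = 4; quarter tied to eighth (quarter + eighth) = 6; eighth = 2; sixteenth note = 1; quarter note = 4; quarter = 4.
Total: 4 + 6 + 2 + 1 + 4 + 4 = 21.
21 ÷ 16 = 1 complete bar with 5 left over.

1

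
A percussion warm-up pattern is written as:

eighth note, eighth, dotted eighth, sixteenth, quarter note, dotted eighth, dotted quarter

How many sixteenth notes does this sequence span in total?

21

Convert each value to sixteenth notes: eighth note = 2; eighth = 2; dotted eighth = 3; sixteenth = 1; quarter note = 4; dotted eighth = 3; dotted quarter = 6.
Altogether 2 + 2 + 3 + 1 + 4 + 3 + 6 = 21 sixteenth notes.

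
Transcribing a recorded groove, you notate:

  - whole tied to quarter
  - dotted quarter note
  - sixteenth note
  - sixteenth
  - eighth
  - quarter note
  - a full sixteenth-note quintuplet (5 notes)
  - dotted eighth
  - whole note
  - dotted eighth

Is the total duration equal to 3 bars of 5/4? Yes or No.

Yes

One bar of 5/4 = 20 sixteenth notes, so 3 bars = 60.
Express everything in sixteenth notes: whole tied to quarter (whole + quarter) = 20; dotted quarter note = 6; sixteenth note = 1; sixteenth = 1; eighth = 2; quarter note = 4; a full sixteenth-note quintuplet (5 notes) (five quintuplet sixteenths span one quarter) = 4; dotted eighth = 3; whole note = 16; dotted eighth = 3.
Adding: 20 + 6 + 1 + 1 + 2 + 4 + 4 + 3 + 16 + 3 = 60.
60 equals 60, so the answer is Yes.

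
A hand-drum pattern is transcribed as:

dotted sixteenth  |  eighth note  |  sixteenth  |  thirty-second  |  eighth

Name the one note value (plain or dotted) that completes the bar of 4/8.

sixteenth note

The bar of 4/8 = 16 thirty-second notes.
Each duration in thirty-second notes: dotted sixteenth = 3; eighth note = 4; sixteenth = 2; thirty-second = 1; eighth = 4.
Adding: 3 + 4 + 2 + 1 + 4 = 14.
Remaining: 16 − 14 = 2 thirty-second notes, which is a sixteenth note.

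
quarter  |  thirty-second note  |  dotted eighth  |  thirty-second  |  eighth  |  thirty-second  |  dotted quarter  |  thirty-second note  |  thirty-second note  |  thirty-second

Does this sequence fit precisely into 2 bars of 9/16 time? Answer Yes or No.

Yes

One bar of 9/16 = 18 thirty-second notes, so 2 bars = 36.
Express everything in thirty-second notes: quarter = 8; thirty-second note = 1; dotted eighth = 6; thirty-second = 1; eighth = 4; thirty-second = 1; dotted quarter = 12; thirty-second note = 1; thirty-second note = 1; thirty-second = 1.
Sum: 8 + 1 + 6 + 1 + 4 + 1 + 12 + 1 + 1 + 1 = 36.
36 equals 36, so the answer is Yes.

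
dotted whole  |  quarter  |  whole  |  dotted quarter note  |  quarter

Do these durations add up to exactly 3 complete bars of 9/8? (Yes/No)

Yes

One bar of 9/8 = 9 eighth notes, so 3 bars = 27.
Each duration in eighth notes: dotted whole = 12; quarter = 2; whole = 8; dotted quarter note = 3; quarter = 2.
Total: 12 + 2 + 8 + 3 + 2 = 27.
27 equals 27, so the answer is Yes.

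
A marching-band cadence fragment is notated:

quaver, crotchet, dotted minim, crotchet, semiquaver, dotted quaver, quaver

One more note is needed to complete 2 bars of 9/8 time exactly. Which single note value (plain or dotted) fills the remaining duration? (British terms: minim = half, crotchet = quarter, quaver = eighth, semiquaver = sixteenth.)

2 bars of 9/8 = 36 sixteenth notes.
Each duration in sixteenth notes: quaver = 2; crotchet = 4; dotted minim = 12; crotchet = 4; semiquaver = 1; dotted quaver = 3; quaver = 2.
Adding: 2 + 4 + 12 + 4 + 1 + 3 + 2 = 28.
Remaining: 36 − 28 = 8 sixteenth notes, which is a half note.

half note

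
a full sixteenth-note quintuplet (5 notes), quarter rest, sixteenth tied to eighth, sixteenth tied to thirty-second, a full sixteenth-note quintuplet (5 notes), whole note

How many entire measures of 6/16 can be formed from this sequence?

One bar of 6/16 = 12 thirty-second notes.
In thirty-second notes: a full sixteenth-note quintuplet (5 notes) (five quintuplet sixteenths span one quarter) = 8; quarter rest = 8; sixteenth tied to eighth (sixteenth + eighth) = 6; sixteenth tied to thirty-second (sixteenth + thirty-second) = 3; a full sixteenth-note quintuplet (5 notes) (five quintuplet sixteenths span one quarter) = 8; whole note = 32.
Sum: 8 + 8 + 6 + 3 + 8 + 32 = 65.
65 ÷ 12 = 5 complete bars with 5 left over.

5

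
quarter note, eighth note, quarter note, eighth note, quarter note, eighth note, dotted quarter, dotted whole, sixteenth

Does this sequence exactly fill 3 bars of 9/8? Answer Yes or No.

No

One bar of 9/8 = 18 sixteenth notes, so 3 bars = 54.
In sixteenth notes: quarter note = 4; eighth note = 2; quarter note = 4; eighth note = 2; quarter note = 4; eighth note = 2; dotted quarter = 6; dotted whole = 24; sixteenth = 1.
Altogether 4 + 2 + 4 + 2 + 4 + 2 + 6 + 24 + 1 = 49.
49 falls short of 54, so the answer is No.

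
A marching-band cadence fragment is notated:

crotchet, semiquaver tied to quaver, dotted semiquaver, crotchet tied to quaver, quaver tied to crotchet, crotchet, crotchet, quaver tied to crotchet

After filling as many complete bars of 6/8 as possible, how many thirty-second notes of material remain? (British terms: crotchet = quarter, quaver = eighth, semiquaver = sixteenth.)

21

One bar of 6/8 = 24 thirty-second notes.
Each duration in thirty-second notes: crotchet = 8; semiquaver tied to quaver (semiquaver + quaver) = 6; dotted semiquaver = 3; crotchet tied to quaver (crotchet + quaver) = 12; quaver tied to crotchet (quaver + crotchet) = 12; crotchet = 8; crotchet = 8; quaver tied to crotchet (quaver + crotchet) = 12.
Sum: 8 + 6 + 3 + 12 + 12 + 8 + 8 + 12 = 69.
69 ÷ 24 = 2 complete bars with 21 thirty-second notes remaining.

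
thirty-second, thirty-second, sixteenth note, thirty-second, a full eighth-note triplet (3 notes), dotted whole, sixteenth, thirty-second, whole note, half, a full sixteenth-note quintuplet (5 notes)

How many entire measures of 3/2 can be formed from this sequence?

2

One bar of 3/2 = 48 thirty-second notes.
Convert each value to thirty-second notes: thirty-second = 1; thirty-second = 1; sixteenth note = 2; thirty-second = 1; a full eighth-note triplet (3 notes) (three triplet eighths span one quarter) = 8; dotted whole = 48; sixteenth = 2; thirty-second = 1; whole note = 32; half = 16; a full sixteenth-note quintuplet (5 notes) (five quintuplet sixteenths span one quarter) = 8.
Total: 1 + 1 + 2 + 1 + 8 + 48 + 2 + 1 + 32 + 16 + 8 = 120.
120 ÷ 48 = 2 complete bars with 24 left over.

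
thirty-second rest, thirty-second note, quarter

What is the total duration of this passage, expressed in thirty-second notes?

10

Convert each value to thirty-second notes: thirty-second rest = 1; thirty-second note = 1; quarter = 8.
Adding: 1 + 1 + 8 = 10 thirty-second notes.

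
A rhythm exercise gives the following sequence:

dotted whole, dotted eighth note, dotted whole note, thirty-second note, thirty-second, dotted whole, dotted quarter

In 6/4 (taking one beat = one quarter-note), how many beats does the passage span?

20.5

One quarter-note beat = 8 thirty-second notes.
Each duration in thirty-second notes: dotted whole = 48; dotted eighth note = 6; dotted whole note = 48; thirty-second note = 1; thirty-second = 1; dotted whole = 48; dotted quarter = 12.
Total: 48 + 6 + 48 + 1 + 1 + 48 + 12 = 164.
164 ÷ 8 = 20.5 beats.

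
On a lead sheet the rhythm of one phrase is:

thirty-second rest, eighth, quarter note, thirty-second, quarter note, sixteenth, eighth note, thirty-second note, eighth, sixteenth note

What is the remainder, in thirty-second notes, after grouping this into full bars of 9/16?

17

One bar of 9/16 = 18 thirty-second notes.
Each duration in thirty-second notes: thirty-second rest = 1; eighth = 4; quarter note = 8; thirty-second = 1; quarter note = 8; sixteenth = 2; eighth note = 4; thirty-second note = 1; eighth = 4; sixteenth note = 2.
Sum: 1 + 4 + 8 + 1 + 8 + 2 + 4 + 1 + 4 + 2 = 35.
35 ÷ 18 = 1 complete bar with 17 thirty-second notes remaining.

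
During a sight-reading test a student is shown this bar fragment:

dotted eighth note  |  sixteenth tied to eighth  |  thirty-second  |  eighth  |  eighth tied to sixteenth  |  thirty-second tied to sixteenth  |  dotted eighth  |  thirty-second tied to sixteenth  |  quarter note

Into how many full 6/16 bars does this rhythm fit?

One bar of 6/16 = 12 thirty-second notes.
Express everything in thirty-second notes: dotted eighth note = 6; sixteenth tied to eighth (sixteenth + eighth) = 6; thirty-second = 1; eighth = 4; eighth tied to sixteenth (eighth + sixteenth) = 6; thirty-second tied to sixteenth (thirty-second + sixteenth) = 3; dotted eighth = 6; thirty-second tied to sixteenth (thirty-second + sixteenth) = 3; quarter note = 8.
Adding: 6 + 6 + 1 + 4 + 6 + 3 + 6 + 3 + 8 = 43.
43 ÷ 12 = 3 complete bars with 7 left over.

3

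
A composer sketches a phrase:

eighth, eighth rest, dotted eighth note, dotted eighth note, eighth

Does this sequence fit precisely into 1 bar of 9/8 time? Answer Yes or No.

One bar of 9/8 = 18 sixteenth notes.
Convert each value to sixteenth notes: eighth = 2; eighth rest = 2; dotted eighth note = 3; dotted eighth note = 3; eighth = 2.
Sum: 2 + 2 + 3 + 3 + 2 = 12.
12 falls short of 18, so the answer is No.

No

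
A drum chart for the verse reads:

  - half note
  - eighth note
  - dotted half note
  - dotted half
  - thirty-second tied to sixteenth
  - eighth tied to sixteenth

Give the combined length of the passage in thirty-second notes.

77

In thirty-second notes: half note = 16; eighth note = 4; dotted half note = 24; dotted half = 24; thirty-second tied to sixteenth (thirty-second + sixteenth) = 3; eighth tied to sixteenth (eighth + sixteenth) = 6.
Altogether 16 + 4 + 24 + 24 + 3 + 6 = 77 thirty-second notes.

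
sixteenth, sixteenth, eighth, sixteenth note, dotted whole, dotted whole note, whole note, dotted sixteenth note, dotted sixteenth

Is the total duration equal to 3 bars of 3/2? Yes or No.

One bar of 3/2 = 48 thirty-second notes, so 3 bars = 144.
Convert each value to thirty-second notes: sixteenth = 2; sixteenth = 2; eighth = 4; sixteenth note = 2; dotted whole = 48; dotted whole note = 48; whole note = 32; dotted sixteenth note = 3; dotted sixteenth = 3.
Sum: 2 + 2 + 4 + 2 + 48 + 48 + 32 + 3 + 3 = 144.
144 equals 144, so the answer is Yes.

Yes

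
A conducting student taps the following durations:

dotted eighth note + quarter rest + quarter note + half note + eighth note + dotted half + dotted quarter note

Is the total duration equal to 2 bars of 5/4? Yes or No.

One bar of 5/4 = 20 sixteenth notes, so 2 bars = 40.
In sixteenth notes: dotted eighth note = 3; quarter rest = 4; quarter note = 4; half note = 8; eighth note = 2; dotted half = 12; dotted quarter note = 6.
Total: 3 + 4 + 4 + 8 + 2 + 12 + 6 = 39.
39 falls short of 40, so the answer is No.

No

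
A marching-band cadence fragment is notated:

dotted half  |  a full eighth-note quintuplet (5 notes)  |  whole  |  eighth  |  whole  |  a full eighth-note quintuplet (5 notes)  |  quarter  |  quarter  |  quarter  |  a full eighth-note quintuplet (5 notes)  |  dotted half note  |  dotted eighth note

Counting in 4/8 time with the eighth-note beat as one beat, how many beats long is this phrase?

One eighth-note beat = 2 sixteenth notes.
Convert each value to sixteenth notes: dotted half = 12; a full eighth-note quintuplet (5 notes) (five quintuplet eighths span one half) = 8; whole = 16; eighth = 2; whole = 16; a full eighth-note quintuplet (5 notes) (five quintuplet eighths span one half) = 8; quarter = 4; quarter = 4; quarter = 4; a full eighth-note quintuplet (5 notes) (five quintuplet eighths span one half) = 8; dotted half note = 12; dotted eighth note = 3.
Altogether 12 + 8 + 16 + 2 + 16 + 8 + 4 + 4 + 4 + 8 + 12 + 3 = 97.
97 ÷ 2 = 48.5 beats.

48.5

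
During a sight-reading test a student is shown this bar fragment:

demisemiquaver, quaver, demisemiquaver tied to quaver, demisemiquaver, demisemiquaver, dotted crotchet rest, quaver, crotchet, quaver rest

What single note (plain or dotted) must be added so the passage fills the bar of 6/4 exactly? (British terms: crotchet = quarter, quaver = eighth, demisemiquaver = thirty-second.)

The bar of 6/4 = 48 thirty-second notes.
Working in thirty-second notes: demisemiquaver = 1; quaver = 4; demisemiquaver tied to quaver (demisemiquaver + quaver) = 5; demisemiquaver = 1; demisemiquaver = 1; dotted crotchet rest = 12; quaver = 4; crotchet = 8; quaver rest = 4.
Adding: 1 + 4 + 5 + 1 + 1 + 12 + 4 + 8 + 4 = 40.
Remaining: 48 − 40 = 8 thirty-second notes, which is a quarter note.

quarter note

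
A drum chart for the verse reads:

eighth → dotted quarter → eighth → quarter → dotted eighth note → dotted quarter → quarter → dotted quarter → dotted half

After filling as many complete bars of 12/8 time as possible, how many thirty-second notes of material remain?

42

One bar of 12/8 = 24 sixteenth notes.
Express everything in sixteenth notes: eighth = 2; dotted quarter = 6; eighth = 2; quarter = 4; dotted eighth note = 3; dotted quarter = 6; quarter = 4; dotted quarter = 6; dotted half = 12.
Sum: 2 + 6 + 2 + 4 + 3 + 6 + 4 + 6 + 12 = 45.
45 ÷ 24 = 1 complete bar with 21 sixteenth notes remaining = 42 thirty-second notes.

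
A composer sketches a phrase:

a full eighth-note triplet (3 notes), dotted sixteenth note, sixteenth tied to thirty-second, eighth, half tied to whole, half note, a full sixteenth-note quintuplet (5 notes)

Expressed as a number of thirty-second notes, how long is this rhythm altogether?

Convert each value to thirty-second notes: a full eighth-note triplet (3 notes) (three triplet eighths span one quarter) = 8; dotted sixteenth note = 3; sixteenth tied to thirty-second (sixteenth + thirty-second) = 3; eighth = 4; half tied to whole (half + whole) = 48; half note = 16; a full sixteenth-note quintuplet (5 notes) (five quintuplet sixteenths span one quarter) = 8.
Adding: 8 + 3 + 3 + 4 + 48 + 16 + 8 = 90 thirty-second notes.

90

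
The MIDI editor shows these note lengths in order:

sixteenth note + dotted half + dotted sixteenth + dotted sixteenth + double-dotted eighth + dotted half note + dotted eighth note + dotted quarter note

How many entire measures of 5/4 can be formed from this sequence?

One bar of 5/4 = 40 thirty-second notes.
Convert each value to thirty-second notes: sixteenth note = 2; dotted half = 24; dotted sixteenth = 3; dotted sixteenth = 3; double-dotted eighth = 7; dotted half note = 24; dotted eighth note = 6; dotted quarter note = 12.
Total: 2 + 24 + 3 + 3 + 7 + 24 + 6 + 12 = 81.
81 ÷ 40 = 2 complete bars with 1 left over.

2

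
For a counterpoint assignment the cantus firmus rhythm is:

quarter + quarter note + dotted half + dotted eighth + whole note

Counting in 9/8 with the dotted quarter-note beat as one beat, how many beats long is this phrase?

6.5

One dotted quarter-note beat = 6 sixteenth notes.
Convert each value to sixteenth notes: quarter = 4; quarter note = 4; dotted half = 12; dotted eighth = 3; whole note = 16.
Sum: 4 + 4 + 12 + 3 + 16 = 39.
39 ÷ 6 = 6.5 beats.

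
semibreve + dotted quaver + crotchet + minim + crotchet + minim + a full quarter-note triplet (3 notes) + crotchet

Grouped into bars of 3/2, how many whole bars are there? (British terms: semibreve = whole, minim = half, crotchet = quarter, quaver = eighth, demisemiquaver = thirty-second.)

One bar of 3/2 = 24 sixteenth notes.
Convert each value to sixteenth notes: semibreve = 16; dotted quaver = 3; crotchet = 4; minim = 8; crotchet = 4; minim = 8; a full quarter-note triplet (3 notes) (three triplet quarters span one half) = 8; crotchet = 4.
Sum: 16 + 3 + 4 + 8 + 4 + 8 + 8 + 4 = 55.
55 ÷ 24 = 2 complete bars with 7 left over.

2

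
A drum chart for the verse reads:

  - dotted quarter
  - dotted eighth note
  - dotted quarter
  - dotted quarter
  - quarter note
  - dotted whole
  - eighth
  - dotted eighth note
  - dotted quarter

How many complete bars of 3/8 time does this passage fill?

10

One bar of 3/8 = 6 sixteenth notes.
Working in sixteenth notes: dotted quarter = 6; dotted eighth note = 3; dotted quarter = 6; dotted quarter = 6; quarter note = 4; dotted whole = 24; eighth = 2; dotted eighth note = 3; dotted quarter = 6.
Adding: 6 + 3 + 6 + 6 + 4 + 24 + 2 + 3 + 6 = 60.
60 ÷ 6 = 10 complete bars with 0 left over.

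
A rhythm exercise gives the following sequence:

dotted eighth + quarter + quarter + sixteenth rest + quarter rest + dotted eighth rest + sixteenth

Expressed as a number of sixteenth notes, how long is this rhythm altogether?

20

Each duration in sixteenth notes: dotted eighth = 3; quarter = 4; quarter = 4; sixteenth rest = 1; quarter rest = 4; dotted eighth rest = 3; sixteenth = 1.
Adding: 3 + 4 + 4 + 1 + 4 + 3 + 1 = 20 sixteenth notes.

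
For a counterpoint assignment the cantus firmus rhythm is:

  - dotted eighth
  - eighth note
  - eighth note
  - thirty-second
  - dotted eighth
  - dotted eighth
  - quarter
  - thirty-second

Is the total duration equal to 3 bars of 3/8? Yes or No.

Yes

One bar of 3/8 = 12 thirty-second notes, so 3 bars = 36.
Working in thirty-second notes: dotted eighth = 6; eighth note = 4; eighth note = 4; thirty-second = 1; dotted eighth = 6; dotted eighth = 6; quarter = 8; thirty-second = 1.
Altogether 6 + 4 + 4 + 1 + 6 + 6 + 8 + 1 = 36.
36 equals 36, so the answer is Yes.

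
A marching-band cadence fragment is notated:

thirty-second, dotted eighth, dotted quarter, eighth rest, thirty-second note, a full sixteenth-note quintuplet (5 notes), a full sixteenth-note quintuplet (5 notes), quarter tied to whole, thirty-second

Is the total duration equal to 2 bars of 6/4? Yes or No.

One bar of 6/4 = 48 thirty-second notes, so 2 bars = 96.
Working in thirty-second notes: thirty-second = 1; dotted eighth = 6; dotted quarter = 12; eighth rest = 4; thirty-second note = 1; a full sixteenth-note quintuplet (5 notes) (five quintuplet sixteenths span one quarter) = 8; a full sixteenth-note quintuplet (5 notes) (five quintuplet sixteenths span one quarter) = 8; quarter tied to whole (quarter + whole) = 40; thirty-second = 1.
Adding: 1 + 6 + 12 + 4 + 1 + 8 + 8 + 40 + 1 = 81.
81 falls short of 96, so the answer is No.

No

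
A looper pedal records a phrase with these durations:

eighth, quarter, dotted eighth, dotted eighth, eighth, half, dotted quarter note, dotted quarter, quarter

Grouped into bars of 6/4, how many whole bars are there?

One bar of 6/4 = 24 sixteenth notes.
Each duration in sixteenth notes: eighth = 2; quarter = 4; dotted eighth = 3; dotted eighth = 3; eighth = 2; half = 8; dotted quarter note = 6; dotted quarter = 6; quarter = 4.
Total: 2 + 4 + 3 + 3 + 2 + 8 + 6 + 6 + 4 = 38.
38 ÷ 24 = 1 complete bar with 14 left over.

1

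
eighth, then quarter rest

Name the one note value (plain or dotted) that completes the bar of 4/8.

eighth note

The bar of 4/8 = 4 eighth notes.
Each duration in eighth notes: eighth = 1; quarter rest = 2.
Total: 1 + 2 = 3.
Remaining: 4 − 3 = 1 eighth note, which is a eighth note.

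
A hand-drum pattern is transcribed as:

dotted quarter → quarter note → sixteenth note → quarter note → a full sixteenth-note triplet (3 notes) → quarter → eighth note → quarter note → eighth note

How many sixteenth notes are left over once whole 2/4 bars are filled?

One bar of 2/4 = 8 sixteenth notes.
Convert each value to sixteenth notes: dotted quarter = 6; quarter note = 4; sixteenth note = 1; quarter note = 4; a full sixteenth-note triplet (3 notes) (three triplet sixteenths span one eighth) = 2; quarter = 4; eighth note = 2; quarter note = 4; eighth note = 2.
Altogether 6 + 4 + 1 + 4 + 2 + 4 + 2 + 4 + 2 = 29.
29 ÷ 8 = 3 complete bars with 5 sixteenth notes remaining.

5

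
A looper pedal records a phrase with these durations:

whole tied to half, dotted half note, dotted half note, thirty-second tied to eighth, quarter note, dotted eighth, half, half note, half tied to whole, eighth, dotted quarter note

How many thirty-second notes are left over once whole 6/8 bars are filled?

19

One bar of 6/8 = 24 thirty-second notes.
Express everything in thirty-second notes: whole tied to half (whole + half) = 48; dotted half note = 24; dotted half note = 24; thirty-second tied to eighth (thirty-second + eighth) = 5; quarter note = 8; dotted eighth = 6; half = 16; half note = 16; half tied to whole (half + whole) = 48; eighth = 4; dotted quarter note = 12.
Altogether 48 + 24 + 24 + 5 + 8 + 6 + 16 + 16 + 48 + 4 + 12 = 211.
211 ÷ 24 = 8 complete bars with 19 thirty-second notes remaining.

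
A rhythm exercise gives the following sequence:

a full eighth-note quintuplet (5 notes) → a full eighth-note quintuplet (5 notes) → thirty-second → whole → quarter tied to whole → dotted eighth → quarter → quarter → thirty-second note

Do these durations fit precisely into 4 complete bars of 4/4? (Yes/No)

One bar of 4/4 = 32 thirty-second notes, so 4 bars = 128.
Each duration in thirty-second notes: a full eighth-note quintuplet (5 notes) (five quintuplet eighths span one half) = 16; a full eighth-note quintuplet (5 notes) (five quintuplet eighths span one half) = 16; thirty-second = 1; whole = 32; quarter tied to whole (quarter + whole) = 40; dotted eighth = 6; quarter = 8; quarter = 8; thirty-second note = 1.
Sum: 16 + 16 + 1 + 32 + 40 + 6 + 8 + 8 + 1 = 128.
128 equals 128, so the answer is Yes.

Yes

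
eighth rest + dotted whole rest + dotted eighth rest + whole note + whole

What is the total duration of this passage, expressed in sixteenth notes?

61

Working in sixteenth notes: eighth rest = 2; dotted whole rest = 24; dotted eighth rest = 3; whole note = 16; whole = 16.
Total: 2 + 24 + 3 + 16 + 16 = 61 sixteenth notes.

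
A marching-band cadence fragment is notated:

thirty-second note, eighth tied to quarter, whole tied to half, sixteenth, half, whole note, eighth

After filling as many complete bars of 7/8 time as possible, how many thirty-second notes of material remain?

One bar of 7/8 = 28 thirty-second notes.
Each duration in thirty-second notes: thirty-second note = 1; eighth tied to quarter (eighth + quarter) = 12; whole tied to half (whole + half) = 48; sixteenth = 2; half = 16; whole note = 32; eighth = 4.
Altogether 1 + 12 + 48 + 2 + 16 + 32 + 4 = 115.
115 ÷ 28 = 4 complete bars with 3 thirty-second notes remaining.

3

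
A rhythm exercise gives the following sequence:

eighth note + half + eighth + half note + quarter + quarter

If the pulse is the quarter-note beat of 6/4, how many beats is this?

7

One quarter-note beat = 2 eighth notes.
Working in eighth notes: eighth note = 1; half = 4; eighth = 1; half note = 4; quarter = 2; quarter = 2.
Adding: 1 + 4 + 1 + 4 + 2 + 2 = 14.
14 ÷ 2 = 7 beats.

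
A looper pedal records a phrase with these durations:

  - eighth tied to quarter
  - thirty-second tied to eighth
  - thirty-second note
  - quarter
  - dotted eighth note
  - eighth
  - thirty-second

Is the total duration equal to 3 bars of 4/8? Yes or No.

No

One bar of 4/8 = 16 thirty-second notes, so 3 bars = 48.
Each duration in thirty-second notes: eighth tied to quarter (eighth + quarter) = 12; thirty-second tied to eighth (thirty-second + eighth) = 5; thirty-second note = 1; quarter = 8; dotted eighth note = 6; eighth = 4; thirty-second = 1.
Total: 12 + 5 + 1 + 8 + 6 + 4 + 1 = 37.
37 falls short of 48, so the answer is No.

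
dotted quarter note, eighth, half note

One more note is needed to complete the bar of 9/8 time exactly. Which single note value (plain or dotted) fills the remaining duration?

eighth note

The bar of 9/8 = 9 eighth notes.
Each duration in eighth notes: dotted quarter note = 3; eighth = 1; half note = 4.
Total: 3 + 1 + 4 = 8.
Remaining: 9 − 8 = 1 eighth note, which is a eighth note.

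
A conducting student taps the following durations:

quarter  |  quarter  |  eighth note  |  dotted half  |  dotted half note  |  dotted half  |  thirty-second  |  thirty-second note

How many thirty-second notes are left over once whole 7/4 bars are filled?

38

One bar of 7/4 = 56 thirty-second notes.
Working in thirty-second notes: quarter = 8; quarter = 8; eighth note = 4; dotted half = 24; dotted half note = 24; dotted half = 24; thirty-second = 1; thirty-second note = 1.
Altogether 8 + 8 + 4 + 24 + 24 + 24 + 1 + 1 = 94.
94 ÷ 56 = 1 complete bar with 38 thirty-second notes remaining.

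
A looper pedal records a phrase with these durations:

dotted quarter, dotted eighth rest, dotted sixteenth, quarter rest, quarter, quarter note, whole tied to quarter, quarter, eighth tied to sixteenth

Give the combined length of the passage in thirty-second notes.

Convert each value to thirty-second notes: dotted quarter = 12; dotted eighth rest = 6; dotted sixteenth = 3; quarter rest = 8; quarter = 8; quarter note = 8; whole tied to quarter (whole + quarter) = 40; quarter = 8; eighth tied to sixteenth (eighth + sixteenth) = 6.
Sum: 12 + 6 + 3 + 8 + 8 + 8 + 40 + 8 + 6 = 99 thirty-second notes.

99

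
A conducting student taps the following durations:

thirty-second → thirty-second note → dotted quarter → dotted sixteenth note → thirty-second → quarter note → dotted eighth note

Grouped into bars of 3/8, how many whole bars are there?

2

One bar of 3/8 = 12 thirty-second notes.
Working in thirty-second notes: thirty-second = 1; thirty-second note = 1; dotted quarter = 12; dotted sixteenth note = 3; thirty-second = 1; quarter note = 8; dotted eighth note = 6.
Sum: 1 + 1 + 12 + 3 + 1 + 8 + 6 = 32.
32 ÷ 12 = 2 complete bars with 8 left over.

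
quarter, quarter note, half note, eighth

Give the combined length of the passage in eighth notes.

Working in eighth notes: quarter = 2; quarter note = 2; half note = 4; eighth = 1.
Altogether 2 + 2 + 4 + 1 = 9 eighth notes.

9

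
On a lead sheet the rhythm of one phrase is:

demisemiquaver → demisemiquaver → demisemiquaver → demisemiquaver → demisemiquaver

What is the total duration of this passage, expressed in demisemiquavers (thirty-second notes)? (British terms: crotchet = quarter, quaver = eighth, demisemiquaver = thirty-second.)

5

Convert each value to thirty-second notes: demisemiquaver = 1; demisemiquaver = 1; demisemiquaver = 1; demisemiquaver = 1; demisemiquaver = 1.
Adding: 1 + 1 + 1 + 1 + 1 = 5 thirty-second notes.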